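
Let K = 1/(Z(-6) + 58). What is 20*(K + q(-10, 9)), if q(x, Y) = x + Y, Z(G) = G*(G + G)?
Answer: -258/13 ≈ -19.846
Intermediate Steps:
Z(G) = 2*G² (Z(G) = G*(2*G) = 2*G²)
q(x, Y) = Y + x
K = 1/130 (K = 1/(2*(-6)² + 58) = 1/(2*36 + 58) = 1/(72 + 58) = 1/130 ≈ 0.0076923)
20*(K + q(-10, 9)) = 20*(1/130 + (9 - 10)) = 20*(1/130 - 1) = 20*(-129/130) = -258/13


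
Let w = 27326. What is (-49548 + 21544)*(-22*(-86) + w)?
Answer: -818220872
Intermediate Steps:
(-49548 + 21544)*(-22*(-86) + w) = (-49548 + 21544)*(-22*(-86) + 27326) = -28004*(1892 + 27326) = -28004*29218 = -818220872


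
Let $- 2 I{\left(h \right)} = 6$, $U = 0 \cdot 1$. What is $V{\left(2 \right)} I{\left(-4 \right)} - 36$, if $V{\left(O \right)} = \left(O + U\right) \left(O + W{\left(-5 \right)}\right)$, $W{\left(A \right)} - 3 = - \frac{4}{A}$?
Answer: $- \frac{354}{5} \approx -70.8$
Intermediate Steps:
$U = 0$
$I{\left(h \right)} = -3$ ($I{\left(h \right)} = \left(- \frac{1}{2}\right) 6 = -3$)
$W{\left(A \right)} = 3 - \frac{4}{A}$
$V{\left(O \right)} = O \left(\frac{19}{5} + O\right)$ ($V{\left(O \right)} = \left(O + 0\right) \left(O + \left(3 - \frac{4}{-5}\right)\right) = O \left(O + \left(3 - - \frac{4}{5}\right)\right) = O \left(O + \left(3 + \frac{4}{5}\right)\right) = O \left(O + \frac{19}{5}\right) = O \left(\frac{19}{5} + O\right)$)
$V{\left(2 \right)} I{\left(-4 \right)} - 36 = \frac{1}{5} \cdot 2 \left(19 + 5 \cdot 2\right) \left(-3\right) - 36 = \frac{1}{5} \cdot 2 \left(19 + 10\right) \left(-3\right) - 36 = \frac{1}{5} \cdot 2 \cdot 29 \left(-3\right) - 36 = \frac{58}{5} \left(-3\right) - 36 = - \frac{174}{5} - 36 = - \frac{354}{5}$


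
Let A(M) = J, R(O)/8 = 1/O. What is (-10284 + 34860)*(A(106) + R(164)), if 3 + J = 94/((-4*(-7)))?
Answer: 2863104/287 ≈ 9976.0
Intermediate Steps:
J = 5/14 (J = -3 + 94/((-4*(-7))) = -3 + 94/28 = -3 + 94*(1/28) = -3 + 47/14 = 5/14 ≈ 0.35714)
R(O) = 8/O
A(M) = 5/14
(-10284 + 34860)*(A(106) + R(164)) = (-10284 + 34860)*(5/14 + 8/164) = 24576*(5/14 + 8*(1/164)) = 24576*(5/14 + 2/41) = 24576*(233/574) = 2863104/287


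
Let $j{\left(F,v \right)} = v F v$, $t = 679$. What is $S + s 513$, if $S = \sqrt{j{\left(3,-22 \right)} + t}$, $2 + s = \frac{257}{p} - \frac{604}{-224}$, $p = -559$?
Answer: $\frac{3800817}{31304} + \sqrt{2131} \approx 167.58$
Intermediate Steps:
$j{\left(F,v \right)} = F v^{2}$ ($j{\left(F,v \right)} = F v v = F v^{2}$)
$s = \frac{7409}{31304}$ ($s = -2 + \left(\frac{257}{-559} - \frac{604}{-224}\right) = -2 + \left(257 \left(- \frac{1}{559}\right) - - \frac{151}{56}\right) = -2 + \left(- \frac{257}{559} + \frac{151}{56}\right) = -2 + \frac{70017}{31304} = \frac{7409}{31304} \approx 0.23668$)
$S = \sqrt{2131}$ ($S = \sqrt{3 \left(-22\right)^{2} + 679} = \sqrt{3 \cdot 484 + 679} = \sqrt{1452 + 679} = \sqrt{2131} \approx 46.163$)
$S + s 513 = \sqrt{2131} + \frac{7409}{31304} \cdot 513 = \sqrt{2131} + \frac{3800817}{31304} = \frac{3800817}{31304} + \sqrt{2131}$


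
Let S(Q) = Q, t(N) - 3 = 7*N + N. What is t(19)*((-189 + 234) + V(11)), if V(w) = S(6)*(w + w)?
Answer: 27435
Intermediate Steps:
t(N) = 3 + 8*N (t(N) = 3 + (7*N + N) = 3 + 8*N)
V(w) = 12*w (V(w) = 6*(w + w) = 6*(2*w) = 12*w)
t(19)*((-189 + 234) + V(11)) = (3 + 8*19)*((-189 + 234) + 12*11) = (3 + 152)*(45 + 132) = 155*177 = 27435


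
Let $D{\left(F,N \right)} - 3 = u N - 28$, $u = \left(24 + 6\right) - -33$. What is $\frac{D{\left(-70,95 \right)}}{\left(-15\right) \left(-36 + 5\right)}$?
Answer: $\frac{1192}{93} \approx 12.817$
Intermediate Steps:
$u = 63$ ($u = 30 + 33 = 63$)
$D{\left(F,N \right)} = -25 + 63 N$ ($D{\left(F,N \right)} = 3 + \left(63 N - 28\right) = 3 + \left(-28 + 63 N\right) = -25 + 63 N$)
$\frac{D{\left(-70,95 \right)}}{\left(-15\right) \left(-36 + 5\right)} = \frac{-25 + 63 \cdot 95}{\left(-15\right) \left(-36 + 5\right)} = \frac{-25 + 5985}{\left(-15\right) \left(-31\right)} = \frac{5960}{465} = 5960 \cdot \frac{1}{465} = \frac{1192}{93}$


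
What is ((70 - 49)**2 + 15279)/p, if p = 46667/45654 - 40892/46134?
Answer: 1103649657264/9535067 ≈ 1.1575e+5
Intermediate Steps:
p = 47675335/351033606 (p = 46667*(1/45654) - 40892*1/46134 = 46667/45654 - 20446/23067 = 47675335/351033606 ≈ 0.13581)
((70 - 49)**2 + 15279)/p = ((70 - 49)**2 + 15279)/(47675335/351033606) = (21**2 + 15279)*(351033606/47675335) = (441 + 15279)*(351033606/47675335) = 15720*(351033606/47675335) = 1103649657264/9535067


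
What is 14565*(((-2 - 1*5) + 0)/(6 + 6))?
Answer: -33985/4 ≈ -8496.3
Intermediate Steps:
14565*(((-2 - 1*5) + 0)/(6 + 6)) = 14565*(((-2 - 5) + 0)/12) = 14565*((-7 + 0)*(1/12)) = 14565*(-7*1/12) = 14565*(-7/12) = -33985/4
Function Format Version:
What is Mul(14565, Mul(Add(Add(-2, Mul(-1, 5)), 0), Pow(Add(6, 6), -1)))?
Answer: Rational(-33985, 4) ≈ -8496.3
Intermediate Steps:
Mul(14565, Mul(Add(Add(-2, Mul(-1, 5)), 0), Pow(Add(6, 6), -1))) = Mul(14565, Mul(Add(Add(-2, -5), 0), Pow(12, -1))) = Mul(14565, Mul(Add(-7, 0), Rational(1, 12))) = Mul(14565, Mul(-7, Rational(1, 12))) = Mul(14565, Rational(-7, 12)) = Rational(-33985, 4)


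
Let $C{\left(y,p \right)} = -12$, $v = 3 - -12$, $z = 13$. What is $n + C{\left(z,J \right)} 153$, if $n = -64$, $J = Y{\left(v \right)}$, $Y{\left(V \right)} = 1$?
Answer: $-1900$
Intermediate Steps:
$v = 15$ ($v = 3 + 12 = 15$)
$J = 1$
$n + C{\left(z,J \right)} 153 = -64 - 1836 = -1900$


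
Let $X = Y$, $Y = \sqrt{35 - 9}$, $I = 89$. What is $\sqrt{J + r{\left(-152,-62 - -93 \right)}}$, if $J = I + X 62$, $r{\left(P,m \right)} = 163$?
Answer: $\sqrt{252 + 62 \sqrt{26}} \approx 23.836$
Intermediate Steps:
$Y = \sqrt{26} \approx 5.099$
$X = \sqrt{26} \approx 5.099$
$J = 89 + 62 \sqrt{26}$ ($J = 89 + \sqrt{26} \cdot 62 = 89 + 62 \sqrt{26} \approx 405.14$)
$\sqrt{J + r{\left(-152,-62 - -93 \right)}} = \sqrt{\left(89 + 62 \sqrt{26}\right) + 163} = \sqrt{252 + 62 \sqrt{26}}$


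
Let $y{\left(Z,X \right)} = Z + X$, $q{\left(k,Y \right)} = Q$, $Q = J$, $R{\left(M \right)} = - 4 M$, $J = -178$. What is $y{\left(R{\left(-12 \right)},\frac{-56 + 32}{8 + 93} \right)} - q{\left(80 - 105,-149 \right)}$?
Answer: $\frac{22802}{101} \approx 225.76$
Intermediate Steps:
$Q = -178$
$q{\left(k,Y \right)} = -178$
$y{\left(Z,X \right)} = X + Z$
$y{\left(R{\left(-12 \right)},\frac{-56 + 32}{8 + 93} \right)} - q{\left(80 - 105,-149 \right)} = \left(\frac{-56 + 32}{8 + 93} - -48\right) - -178 = \left(- \frac{24}{101} + 48\right) + 178 = \frac{4824}{101} + 178 = \frac{22802}{101}$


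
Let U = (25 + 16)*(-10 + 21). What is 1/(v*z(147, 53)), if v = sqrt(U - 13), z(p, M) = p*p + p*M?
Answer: sqrt(438)/12877200 ≈ 1.6252e-6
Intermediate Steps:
z(p, M) = p**2 + M*p
U = 451 (U = 41*11 = 451)
v = sqrt(438) (v = sqrt(451 - 13) = sqrt(438) ≈ 20.928)
1/(v*z(147, 53)) = 1/(sqrt(438)*(147*(53 + 147))) = 1/(sqrt(438)*(147*200)) = 1/(sqrt(438)*29400) = 1/(29400*sqrt(438)) = sqrt(438)/12877200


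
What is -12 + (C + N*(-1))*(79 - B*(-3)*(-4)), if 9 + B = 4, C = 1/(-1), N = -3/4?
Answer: -187/4 ≈ -46.750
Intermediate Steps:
N = -¾ (N = -3*¼ = -¾ ≈ -0.75000)
C = -1
B = -5 (B = -9 + 4 = -5)
-12 + (C + N*(-1))*(79 - B*(-3)*(-4)) = -12 + (-1 - ¾*(-1))*(79 - (-5*(-3))*(-4)) = -12 + (-1 + ¾)*(79 - 15*(-4)) = -12 - (79 - 1*(-60))/4 = -12 - (79 + 60)/4 = -12 - ¼*139 = -12 - 139/4 = -187/4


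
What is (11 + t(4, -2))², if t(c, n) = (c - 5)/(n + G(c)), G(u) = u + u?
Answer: 4225/36 ≈ 117.36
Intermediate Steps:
G(u) = 2*u
t(c, n) = (-5 + c)/(n + 2*c) (t(c, n) = (c - 5)/(n + 2*c) = (-5 + c)/(n + 2*c))
(11 + t(4, -2))² = (11 + (-5 + 4)/(-2 + 2*4))² = (11 - 1/(-2 + 8))² = (11 - 1/6)² = (11 + (⅙)*(-1))² = (11 - ⅙)² = (65/6)² = 4225/36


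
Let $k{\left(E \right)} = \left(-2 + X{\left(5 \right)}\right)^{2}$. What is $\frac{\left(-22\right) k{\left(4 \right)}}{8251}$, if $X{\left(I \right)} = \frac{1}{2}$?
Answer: $- \frac{99}{16502} \approx -0.0059993$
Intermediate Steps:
$X{\left(I \right)} = \frac{1}{2}$
$k{\left(E \right)} = \frac{9}{4}$ ($k{\left(E \right)} = \left(-2 + \frac{1}{2}\right)^{2} = \left(- \frac{3}{2}\right)^{2} = \frac{9}{4}$)
$\frac{\left(-22\right) k{\left(4 \right)}}{8251} = \frac{\left(-22\right) \frac{9}{4}}{8251} = \left(- \frac{99}{2}\right) \frac{1}{8251} = - \frac{99}{16502}$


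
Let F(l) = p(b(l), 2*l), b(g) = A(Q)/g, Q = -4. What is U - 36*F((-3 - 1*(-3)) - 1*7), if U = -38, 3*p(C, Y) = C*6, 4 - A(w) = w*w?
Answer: -1130/7 ≈ -161.43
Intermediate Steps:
A(w) = 4 - w**2 (A(w) = 4 - w*w = 4 - w**2)
b(g) = -12/g (b(g) = (4 - 1*(-4)**2)/g = (4 - 1*16)/g = (4 - 16)/g = -12/g)
p(C, Y) = 2*C (p(C, Y) = (C*6)/3 = (6*C)/3 = 2*C)
F(l) = -24/l (F(l) = 2*(-12/l) = -24/l)
U - 36*F((-3 - 1*(-3)) - 1*7) = -38 - (-864)/((-3 - 1*(-3)) - 1*7) = -38 - (-864)/((-3 + 3) - 7) = -38 - (-864)/(0 - 7) = -38 - (-864)/(-7) = -38 - (-864)*(-1)/7 = -38 - 36*24/7 = -38 - 864/7 = -1130/7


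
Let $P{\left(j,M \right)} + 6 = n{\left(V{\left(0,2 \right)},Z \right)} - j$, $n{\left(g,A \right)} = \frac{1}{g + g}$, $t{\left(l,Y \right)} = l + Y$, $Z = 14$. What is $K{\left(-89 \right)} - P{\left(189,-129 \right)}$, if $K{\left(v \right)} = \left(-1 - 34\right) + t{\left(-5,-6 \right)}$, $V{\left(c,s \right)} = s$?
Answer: $\frac{595}{4} \approx 148.75$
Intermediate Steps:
$t{\left(l,Y \right)} = Y + l$
$n{\left(g,A \right)} = \frac{1}{2 g}$
$K{\left(v \right)} = -46$ ($K{\left(v \right)} = \left(-1 - 34\right) - 11 = -35 - 11 = -46$)
$P{\left(j,M \right)} = - \frac{23}{4} - j$ ($P{\left(j,M \right)} = -6 - \left(- \frac{1}{4} + j\right) = - \frac{23}{4} - j$)
$K{\left(-89 \right)} - P{\left(189,-129 \right)} = -46 - \left(- \frac{23}{4} - 189\right) = -46 - - \frac{779}{4} = -46 + \frac{779}{4} = \frac{595}{4}$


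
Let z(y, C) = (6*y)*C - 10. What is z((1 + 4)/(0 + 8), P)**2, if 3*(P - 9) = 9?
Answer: 1225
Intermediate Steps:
P = 12 (P = 9 + (1/3)*9 = 9 + 3 = 12)
z(y, C) = -10 + 6*C*y (z(y, C) = 6*C*y - 10 = -10 + 6*C*y)
z((1 + 4)/(0 + 8), P)**2 = (-10 + 6*12*((1 + 4)/(0 + 8)))**2 = (-10 + 6*12*(5/8))**2 = (-10 + 45)**2 = 35**2 = 1225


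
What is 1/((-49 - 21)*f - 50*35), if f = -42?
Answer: 1/1190 ≈ 0.00084034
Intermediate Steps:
1/((-49 - 21)*f - 50*35) = 1/((-49 - 21)*(-42) - 50*35) = 1/(-70*(-42) - 1750) = 1/(2940 - 1750) = 1/1190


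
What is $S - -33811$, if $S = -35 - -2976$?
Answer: $36752$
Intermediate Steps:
$S = 2941$ ($S = -35 + 2976 = 2941$)
$S - -33811 = 2941 - -33811 = 2941 + 33811 = 36752$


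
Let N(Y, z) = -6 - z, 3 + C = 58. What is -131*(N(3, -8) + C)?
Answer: -7467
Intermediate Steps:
C = 55 (C = -3 + 58 = 55)
-131*(N(3, -8) + C) = -131*((-6 - 1*(-8)) + 55) = -131*((-6 + 8) + 55) = -131*(2 + 55) = -131*57 = -7467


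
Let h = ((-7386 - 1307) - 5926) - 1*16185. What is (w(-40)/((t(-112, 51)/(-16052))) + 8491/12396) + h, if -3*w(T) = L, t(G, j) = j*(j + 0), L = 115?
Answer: -985532770333/32241996 ≈ -30567.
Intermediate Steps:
t(G, j) = j² (t(G, j) = j*j = j²)
w(T) = -115/3 (w(T) = -⅓*115 = -115/3)
h = -30804 (h = (-8693 - 5926) - 16185 = -14619 - 16185 = -30804)
(w(-40)/((t(-112, 51)/(-16052))) + 8491/12396) + h = (-115/(3*(51²/(-16052))) + 8491/12396) - 30804 = (-115/(3*(2601*(-1/16052))) + 8491*(1/12396)) - 30804 = (-115/(3*(-2601/16052)) + 8491/12396) - 30804 = (-115/3*(-16052/2601) + 8491/12396) - 30804 = (1845980/7803 + 8491/12396) - 30804 = 7649674451/32241996 - 30804 = -985532770333/32241996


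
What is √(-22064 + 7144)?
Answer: 2*I*√3730 ≈ 122.15*I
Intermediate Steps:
√(-22064 + 7144) = √(-14920) = 2*I*√3730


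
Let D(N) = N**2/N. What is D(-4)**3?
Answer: -64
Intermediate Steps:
D(N) = N
D(-4)**3 = (-4)**3 = -64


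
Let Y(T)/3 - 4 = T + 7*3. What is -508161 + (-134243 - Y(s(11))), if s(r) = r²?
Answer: -642842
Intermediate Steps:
Y(T) = 75 + 3*T (Y(T) = 12 + 3*(T + 7*3) = 12 + 3*(T + 21) = 12 + 3*(21 + T) = 12 + (63 + 3*T) = 75 + 3*T)
-508161 + (-134243 - Y(s(11))) = -508161 + (-134243 - (75 + 3*11²)) = -508161 + (-134243 - (75 + 3*121)) = -508161 + (-134243 - (75 + 363)) = -508161 + (-134243 - 1*438) = -508161 + (-134243 - 438) = -508161 - 134681 = -642842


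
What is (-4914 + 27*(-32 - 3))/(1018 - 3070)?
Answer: 217/76 ≈ 2.8553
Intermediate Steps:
(-4914 + 27*(-32 - 3))/(1018 - 3070) = (-4914 + 27*(-35))/(-2052) = (-4914 - 945)*(-1/2052) = -5859*(-1/2052) = 217/76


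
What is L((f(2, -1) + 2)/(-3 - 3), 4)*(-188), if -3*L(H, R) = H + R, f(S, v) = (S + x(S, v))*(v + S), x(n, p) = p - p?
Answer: 1880/9 ≈ 208.89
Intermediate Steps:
x(n, p) = 0
f(S, v) = S*(S + v) (f(S, v) = (S + 0)*(v + S) = S*(S + v))
L(H, R) = -H/3 - R/3 (L(H, R) = -(H + R)/3 = -H/3 - R/3)
L((f(2, -1) + 2)/(-3 - 3), 4)*(-188) = (-(2*(2 - 1) + 2)/(3*(-3 - 3)) - 1/3*4)*(-188) = (-(2*1 + 2)/(3*(-6)) - 4/3)*(-188) = (-(2 + 2)*(-1)/(3*6) - 4/3)*(-188) = (-4*(-1)/(3*6) - 4/3)*(-188) = (-1/3*(-2/3) - 4/3)*(-188) = (2/9 - 4/3)*(-188) = -10/9*(-188) = 1880/9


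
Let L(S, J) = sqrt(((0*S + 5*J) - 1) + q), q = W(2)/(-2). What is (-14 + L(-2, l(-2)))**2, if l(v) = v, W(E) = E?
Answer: 184 - 56*I*sqrt(3) ≈ 184.0 - 96.995*I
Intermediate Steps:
q = -1 (q = 2/(-2) = 2*(-1/2) = -1)
L(S, J) = sqrt(-2 + 5*J) (L(S, J) = sqrt(((0*S + 5*J) - 1) - 1) = sqrt(((0 + 5*J) - 1) - 1) = sqrt((5*J - 1) - 1) = sqrt((-1 + 5*J) - 1) = sqrt(-2 + 5*J))
(-14 + L(-2, l(-2)))**2 = (-14 + sqrt(-2 + 5*(-2)))**2 = (-14 + sqrt(-2 - 10))**2 = (-14 + sqrt(-12))**2 = (-14 + 2*I*sqrt(3))**2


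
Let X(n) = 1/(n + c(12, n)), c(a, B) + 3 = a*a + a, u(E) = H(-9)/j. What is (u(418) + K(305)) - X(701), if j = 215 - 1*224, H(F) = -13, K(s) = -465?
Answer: -3562897/7686 ≈ -463.56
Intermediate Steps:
j = -9 (j = 215 - 224 = -9)
u(E) = 13/9 (u(E) = -13/(-9) = -13*(-⅑) = 13/9)
c(a, B) = -3 + a + a² (c(a, B) = -3 + (a*a + a) = -3 + (a² + a) = -3 + (a + a²) = -3 + a + a²)
X(n) = 1/(153 + n) (X(n) = 1/(n + (-3 + 12 + 12²)) = 1/(n + (-3 + 12 + 144)) = 1/(n + 153) = 1/(153 + n))
(u(418) + K(305)) - X(701) = (13/9 - 465) - 1/(153 + 701) = -4172/9 - 1/854 = -3562897/7686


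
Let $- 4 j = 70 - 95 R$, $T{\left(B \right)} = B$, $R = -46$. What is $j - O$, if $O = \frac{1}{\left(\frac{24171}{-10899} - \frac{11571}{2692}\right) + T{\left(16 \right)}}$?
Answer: $- \frac{14709482118}{13250527} \approx -1110.1$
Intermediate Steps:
$j = -1110$ ($j = - \frac{70 - -4370}{4} = - \frac{70 + 4370}{4} = \left(- \frac{1}{4}\right) 4440 = -1110$)
$O = \frac{1397148}{13250527}$ ($O = \frac{1}{\left(\frac{24171}{-10899} - \frac{11571}{2692}\right) + 16} = \frac{1}{\left(24171 \left(- \frac{1}{10899}\right) - \frac{11571}{2692}\right) + 16} = \frac{1}{\left(- \frac{1151}{519} - \frac{11571}{2692}\right) + 16} = \frac{1}{- \frac{9103841}{1397148} + 16} = \frac{1}{\frac{13250527}{1397148}} = \frac{1397148}{13250527} \approx 0.10544$)
$j - O = -1110 - \frac{1397148}{13250527} = - \frac{14709482118}{13250527}$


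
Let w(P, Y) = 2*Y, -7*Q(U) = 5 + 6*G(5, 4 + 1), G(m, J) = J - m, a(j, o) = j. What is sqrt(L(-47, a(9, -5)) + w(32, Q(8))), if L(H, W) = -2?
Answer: 2*I*sqrt(42)/7 ≈ 1.8516*I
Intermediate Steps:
Q(U) = -5/7 (Q(U) = -(5 + 6*((4 + 1) - 1*5))/7 = -(5 + 6*(5 - 5))/7 = -(5 + 6*0)/7 = -(5 + 0)/7 = -1/7*5 = -5/7)
sqrt(L(-47, a(9, -5)) + w(32, Q(8))) = sqrt(-2 + 2*(-5/7)) = sqrt(-2 - 10/7) = sqrt(-24/7) = 2*I*sqrt(42)/7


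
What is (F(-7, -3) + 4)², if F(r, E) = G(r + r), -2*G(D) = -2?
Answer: 25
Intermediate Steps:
G(D) = 1 (G(D) = -½*(-2) = 1)
F(r, E) = 1
(F(-7, -3) + 4)² = (1 + 4)² = 5² = 25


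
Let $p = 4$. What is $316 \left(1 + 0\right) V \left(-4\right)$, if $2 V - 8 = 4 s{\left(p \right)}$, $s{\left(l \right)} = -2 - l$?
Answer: $10112$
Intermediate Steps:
$V = -8$ ($V = 4 + \frac{4 \left(-2 - 4\right)}{2} = 4 + \frac{4 \left(-6\right)}{2} = 4 + \frac{1}{2} \left(-24\right) = 4 - 12 = -8$)
$316 \left(1 + 0\right) V \left(-4\right) = 316 \left(1 + 0\right) \left(-8\right) \left(-4\right) = 316 \cdot 1 \left(-8\right) \left(-4\right) = 316 \left(\left(-8\right) \left(-4\right)\right) = 316 \cdot 32 = 10112$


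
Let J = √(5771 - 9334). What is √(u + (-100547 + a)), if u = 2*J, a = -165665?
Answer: √(-266212 + 2*I*√3563) ≈ 0.12 + 515.96*I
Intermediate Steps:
J = I*√3563 (J = √(-3563) = I*√3563 ≈ 59.691*I)
u = 2*I*√3563 (u = 2*(I*√3563) = 2*I*√3563 ≈ 119.38*I)
√(u + (-100547 + a)) = √(2*I*√3563 + (-100547 - 165665)) = √(2*I*√3563 - 266212) = √(-266212 + 2*I*√3563)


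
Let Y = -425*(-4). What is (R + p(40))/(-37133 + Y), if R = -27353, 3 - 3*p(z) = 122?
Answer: 82178/106299 ≈ 0.77308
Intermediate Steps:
p(z) = -119/3 (p(z) = 1 - ⅓*122 = 1 - 122/3 = -119/3)
Y = 1700
(R + p(40))/(-37133 + Y) = (-27353 - 119/3)/(-37133 + 1700) = -82178/3/(-35433) = -82178/3*(-1/35433) = 82178/106299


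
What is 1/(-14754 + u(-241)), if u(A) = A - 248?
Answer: -1/15243 ≈ -6.5604e-5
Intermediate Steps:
u(A) = -248 + A
1/(-14754 + u(-241)) = 1/(-14754 + (-248 - 241)) = 1/(-14754 - 489) = 1/(-15243) = -1/15243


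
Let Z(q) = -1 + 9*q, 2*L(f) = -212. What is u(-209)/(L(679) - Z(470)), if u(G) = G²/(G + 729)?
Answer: -43681/2254200 ≈ -0.019378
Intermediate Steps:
L(f) = -106 (L(f) = (½)*(-212) = -106)
u(G) = G²/(729 + G)
u(-209)/(L(679) - Z(470)) = ((-209)²/(729 - 209))/(-106 - (-1 + 9*470)) = (43681/520)/(-106 - (-1 + 4230)) = (43681*(1/520))/(-106 - 1*4229) = 43681/(520*(-106 - 4229)) = (43681/520)/(-4335) = (43681/520)*(-1/4335) = -43681/2254200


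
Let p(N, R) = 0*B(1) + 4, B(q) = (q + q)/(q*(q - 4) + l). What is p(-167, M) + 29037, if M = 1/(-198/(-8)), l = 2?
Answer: 29041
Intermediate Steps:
M = 4/99 (M = 1/(-198*(-⅛)) = 1/(99/4) = 4/99 ≈ 0.040404)
B(q) = 2*q/(2 + q*(-4 + q)) (B(q) = (q + q)/(q*(q - 4) + 2) = (2*q)/(q*(-4 + q) + 2) = (2*q)/(2 + q*(-4 + q)) = 2*q/(2 + q*(-4 + q)))
p(N, R) = 4 (p(N, R) = 0*(2*1/(2 + 1² - 4*1)) + 4 = 0*(2*1/(2 + 1 - 4)) + 4 = 0*(2*1/(-1)) + 4 = 0*(2*1*(-1)) + 4 = 0*(-2) + 4 = 0 + 4 = 4)
p(-167, M) + 29037 = 4 + 29037 = 29041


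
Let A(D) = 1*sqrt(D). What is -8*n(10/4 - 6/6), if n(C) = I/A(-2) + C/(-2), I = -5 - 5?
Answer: 6 - 40*I*sqrt(2) ≈ 6.0 - 56.569*I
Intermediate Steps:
A(D) = sqrt(D)
I = -10
n(C) = -C/2 + 5*I*sqrt(2) (n(C) = -10*(-I*sqrt(2)/2) + C/(-2) = -10*(-I*sqrt(2)/2) + C*(-1/2) = -(-5)*I*sqrt(2) - C/2 = 5*I*sqrt(2) - C/2 = -C/2 + 5*I*sqrt(2))
-8*n(10/4 - 6/6) = -8*(-(10/4 - 6/6)/2 + 5*I*sqrt(2)) = -8*(-(10*(1/4) - 6*1/6)/2 + 5*I*sqrt(2)) = -8*(-(5/2 - 1)/2 + 5*I*sqrt(2)) = -8*(-1/2*3/2 + 5*I*sqrt(2)) = -8*(-3/4 + 5*I*sqrt(2)) = 6 - 40*I*sqrt(2)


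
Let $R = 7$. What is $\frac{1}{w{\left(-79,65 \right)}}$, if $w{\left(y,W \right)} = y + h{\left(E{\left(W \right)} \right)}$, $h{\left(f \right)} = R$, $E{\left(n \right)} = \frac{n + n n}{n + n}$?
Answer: $- \frac{1}{72} \approx -0.013889$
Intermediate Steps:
$E{\left(n \right)} = \frac{n + n^{2}}{2 n}$
$h{\left(f \right)} = 7$
$w{\left(y,W \right)} = 7 + y$ ($w{\left(y,W \right)} = y + 7 = 7 + y$)
$\frac{1}{w{\left(-79,65 \right)}} = \frac{1}{7 - 79} = \frac{1}{-72} = - \frac{1}{72}$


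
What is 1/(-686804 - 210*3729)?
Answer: -1/1469894 ≈ -6.8032e-7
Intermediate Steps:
1/(-686804 - 210*3729) = 1/(-686804 - 783090) = 1/(-1469894) = -1/1469894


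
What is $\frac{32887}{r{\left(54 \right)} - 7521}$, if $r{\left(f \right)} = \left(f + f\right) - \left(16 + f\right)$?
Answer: $- \frac{32887}{7483} \approx -4.3949$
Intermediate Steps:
$r{\left(f \right)} = -16 + f$ ($r{\left(f \right)} = 2 f - \left(16 + f\right) = -16 + f$)
$\frac{32887}{r{\left(54 \right)} - 7521} = \frac{32887}{\left(-16 + 54\right) - 7521} = \frac{32887}{38 - 7521} = \frac{32887}{-7483} = 32887 \left(- \frac{1}{7483}\right) = - \frac{32887}{7483}$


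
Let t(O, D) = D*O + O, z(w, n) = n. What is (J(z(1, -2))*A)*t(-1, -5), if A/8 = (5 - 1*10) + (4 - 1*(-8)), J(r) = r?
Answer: -448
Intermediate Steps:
t(O, D) = O + D*O
A = 56 (A = 8*((5 - 1*10) + (4 - 1*(-8))) = 8*((5 - 10) + (4 + 8)) = 8*(-5 + 12) = 8*7 = 56)
(J(z(1, -2))*A)*t(-1, -5) = (-2*56)*(-(1 - 5)) = -(-112)*(-4) = -112*4 = -448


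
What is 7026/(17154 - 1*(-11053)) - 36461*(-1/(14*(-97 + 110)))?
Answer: 1029734159/5133674 ≈ 200.58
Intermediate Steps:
7026/(17154 - 1*(-11053)) - 36461*(-1/(14*(-97 + 110))) = 7026/(17154 + 11053) - 36461/(13*(-14)) = 7026/28207 - 36461/(-182) = 7026*(1/28207) - 36461*(-1/182) = 7026/28207 + 36461/182 = 1029734159/5133674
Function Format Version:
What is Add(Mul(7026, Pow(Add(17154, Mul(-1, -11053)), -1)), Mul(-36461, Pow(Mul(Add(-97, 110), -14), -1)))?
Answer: Rational(1029734159, 5133674) ≈ 200.58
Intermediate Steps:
Add(Mul(7026, Pow(Add(17154, Mul(-1, -11053)), -1)), Mul(-36461, Pow(Mul(Add(-97, 110), -14), -1))) = Add(Mul(7026, Pow(Add(17154, 11053), -1)), Mul(-36461, Pow(Mul(13, -14), -1))) = Add(Mul(7026, Pow(28207, -1)), Mul(-36461, Pow(-182, -1))) = Add(Mul(7026, Rational(1, 28207)), Mul(-36461, Rational(-1, 182))) = Add(Rational(7026, 28207), Rational(36461, 182)) = Rational(1029734159, 5133674)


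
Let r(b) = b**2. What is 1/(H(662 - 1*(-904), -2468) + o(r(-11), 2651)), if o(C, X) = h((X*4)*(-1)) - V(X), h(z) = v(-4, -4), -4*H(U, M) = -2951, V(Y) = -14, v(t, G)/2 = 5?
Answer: 4/3047 ≈ 0.0013128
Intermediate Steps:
v(t, G) = 10 (v(t, G) = 2*5 = 10)
H(U, M) = 2951/4 (H(U, M) = -1/4*(-2951) = 2951/4)
h(z) = 10
o(C, X) = 24 (o(C, X) = 10 - 1*(-14) = 10 + 14 = 24)
1/(H(662 - 1*(-904), -2468) + o(r(-11), 2651)) = 1/(2951/4 + 24) = 1/(3047/4) = 4/3047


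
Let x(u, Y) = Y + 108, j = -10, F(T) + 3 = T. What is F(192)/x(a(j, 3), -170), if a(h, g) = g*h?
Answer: -189/62 ≈ -3.0484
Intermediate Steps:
F(T) = -3 + T
x(u, Y) = 108 + Y
F(192)/x(a(j, 3), -170) = (-3 + 192)/(108 - 170) = 189/(-62) = 189*(-1/62) = -189/62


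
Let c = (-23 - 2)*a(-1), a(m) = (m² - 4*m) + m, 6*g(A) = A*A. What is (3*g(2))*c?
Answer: -200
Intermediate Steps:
g(A) = A²/6 (g(A) = (A*A)/6 = A²/6)
a(m) = m² - 3*m
c = -100 (c = (-23 - 2)*(-(-3 - 1)) = -(-25)*(-4) = -25*4 = -100)
(3*g(2))*c = (3*((⅙)*2²))*(-100) = (3*((⅙)*4))*(-100) = (3*(⅔))*(-100) = 2*(-100) = -200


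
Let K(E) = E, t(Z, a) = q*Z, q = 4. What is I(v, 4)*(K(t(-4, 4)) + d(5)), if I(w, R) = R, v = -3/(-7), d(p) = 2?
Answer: -56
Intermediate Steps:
t(Z, a) = 4*Z
v = 3/7 (v = -3*(-⅐) = 3/7 ≈ 0.42857)
I(v, 4)*(K(t(-4, 4)) + d(5)) = 4*(4*(-4) + 2) = 4*(-16 + 2) = 4*(-14) = -56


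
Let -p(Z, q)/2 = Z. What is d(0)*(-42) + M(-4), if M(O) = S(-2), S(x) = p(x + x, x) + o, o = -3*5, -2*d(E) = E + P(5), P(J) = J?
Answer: 98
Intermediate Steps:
d(E) = -5/2 - E/2 (d(E) = -(E + 5)/2 = -(5 + E)/2 = -5/2 - E/2)
p(Z, q) = -2*Z
o = -15
S(x) = -15 - 4*x (S(x) = -2*(x + x) - 15 = -4*x - 15 = -15 - 4*x)
M(O) = -7 (M(O) = -15 - 4*(-2) = -15 + 8 = -7)
d(0)*(-42) + M(-4) = (-5/2 - ½*0)*(-42) - 7 = (-5/2 + 0)*(-42) - 7 = -5/2*(-42) - 7 = 105 - 7 = 98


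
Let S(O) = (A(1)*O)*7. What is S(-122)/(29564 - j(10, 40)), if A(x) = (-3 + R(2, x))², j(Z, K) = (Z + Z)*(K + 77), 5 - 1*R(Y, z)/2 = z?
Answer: -10675/13612 ≈ -0.78423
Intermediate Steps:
R(Y, z) = 10 - 2*z
j(Z, K) = 2*Z*(77 + K) (j(Z, K) = (2*Z)*(77 + K) = 2*Z*(77 + K))
A(x) = (7 - 2*x)² (A(x) = (-3 + (10 - 2*x))² = (7 - 2*x)²)
S(O) = 175*O (S(O) = ((-7 + 2*1)²*O)*7 = ((-7 + 2)²*O)*7 = ((-5)²*O)*7 = (25*O)*7 = 175*O)
S(-122)/(29564 - j(10, 40)) = (175*(-122))/(29564 - 2*10*(77 + 40)) = -21350/(29564 - 2*10*117) = -21350/(29564 - 1*2340) = -21350/(29564 - 2340) = -21350/27224 = -21350*1/27224 = -10675/13612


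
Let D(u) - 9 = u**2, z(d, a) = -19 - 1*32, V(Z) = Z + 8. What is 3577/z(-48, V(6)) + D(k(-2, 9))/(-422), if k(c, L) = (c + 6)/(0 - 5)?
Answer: -37749641/538050 ≈ -70.160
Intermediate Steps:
k(c, L) = -6/5 - c/5 (k(c, L) = (6 + c)/(-5) = (6 + c)*(-1/5) = -6/5 - c/5)
V(Z) = 8 + Z
z(d, a) = -51 (z(d, a) = -19 - 32 = -51)
D(u) = 9 + u**2
3577/z(-48, V(6)) + D(k(-2, 9))/(-422) = 3577/(-51) + (9 + (-6/5 - 1/5*(-2))**2)/(-422) = 3577*(-1/51) + (9 + (-6/5 + 2/5)**2)*(-1/422) = -3577/51 + (9 + (-4/5)**2)*(-1/422) = -3577/51 + (9 + 16/25)*(-1/422) = -3577/51 + (241/25)*(-1/422) = -3577/51 - 241/10550 = -37749641/538050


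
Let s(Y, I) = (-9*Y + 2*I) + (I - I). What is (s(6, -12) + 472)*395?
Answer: 155630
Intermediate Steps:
s(Y, I) = -9*Y + 2*I (s(Y, I) = (-9*Y + 2*I) + 0 = -9*Y + 2*I)
(s(6, -12) + 472)*395 = ((-9*6 + 2*(-12)) + 472)*395 = ((-54 - 24) + 472)*395 = (-78 + 472)*395 = 394*395 = 155630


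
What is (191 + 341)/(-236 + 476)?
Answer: 133/60 ≈ 2.2167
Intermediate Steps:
(191 + 341)/(-236 + 476) = 532/240 = 532*(1/240) = 133/60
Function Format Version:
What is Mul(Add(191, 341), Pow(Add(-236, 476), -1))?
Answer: Rational(133, 60) ≈ 2.2167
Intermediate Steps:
Mul(Add(191, 341), Pow(Add(-236, 476), -1)) = Mul(532, Pow(240, -1)) = Mul(532, Rational(1, 240)) = Rational(133, 60)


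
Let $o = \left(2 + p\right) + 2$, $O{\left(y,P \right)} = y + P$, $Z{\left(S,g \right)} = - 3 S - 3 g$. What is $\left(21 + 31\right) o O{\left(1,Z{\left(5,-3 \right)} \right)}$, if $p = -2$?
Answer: $-520$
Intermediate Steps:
$O{\left(y,P \right)} = P + y$
$o = 2$ ($o = \left(2 - 2\right) + 2 = 0 + 2 = 2$)
$\left(21 + 31\right) o O{\left(1,Z{\left(5,-3 \right)} \right)} = \left(21 + 31\right) 2 \left(\left(\left(-3\right) 5 - -9\right) + 1\right) = 52 \cdot 2 \left(\left(-15 + 9\right) + 1\right) = 52 \cdot 2 \left(-6 + 1\right) = 52 \cdot 2 \left(-5\right) = 52 \left(-10\right) = -520$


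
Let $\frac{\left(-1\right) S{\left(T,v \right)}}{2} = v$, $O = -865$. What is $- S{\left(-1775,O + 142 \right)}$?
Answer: $-1446$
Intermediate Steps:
$S{\left(T,v \right)} = - 2 v$
$- S{\left(-1775,O + 142 \right)} = - \left(-2\right) \left(-865 + 142\right) = - \left(-2\right) \left(-723\right) = \left(-1\right) 1446 = -1446$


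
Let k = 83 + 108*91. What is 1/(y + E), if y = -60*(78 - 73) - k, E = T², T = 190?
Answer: 1/25889 ≈ 3.8626e-5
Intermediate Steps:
E = 36100 (E = 190² = 36100)
k = 9911 (k = 83 + 9828 = 9911)
y = -10211 (y = -60*(78 - 73) - 1*9911 = -60*5 - 9911 = -300 - 9911 = -10211)
1/(y + E) = 1/(-10211 + 36100) = 1/25889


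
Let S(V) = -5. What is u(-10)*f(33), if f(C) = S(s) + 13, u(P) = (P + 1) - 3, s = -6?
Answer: -96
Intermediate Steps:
u(P) = -2 + P (u(P) = (1 + P) - 3 = -2 + P)
f(C) = 8 (f(C) = -5 + 13 = 8)
u(-10)*f(33) = (-2 - 10)*8 = -12*8 = -96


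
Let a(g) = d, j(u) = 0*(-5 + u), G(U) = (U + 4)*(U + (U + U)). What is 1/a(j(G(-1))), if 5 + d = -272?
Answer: -1/277 ≈ -0.0036101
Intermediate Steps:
G(U) = 3*U*(4 + U) (G(U) = (4 + U)*(U + 2*U) = (4 + U)*(3*U) = 3*U*(4 + U))
j(u) = 0
d = -277 (d = -5 - 272 = -277)
a(g) = -277
1/a(j(G(-1))) = 1/(-277) = -1/277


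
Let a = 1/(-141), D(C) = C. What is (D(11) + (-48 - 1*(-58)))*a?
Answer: -7/47 ≈ -0.14894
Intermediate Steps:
a = -1/141 ≈ -0.0070922
(D(11) + (-48 - 1*(-58)))*a = (11 + (-48 - 1*(-58)))*(-1/141) = (11 + (-48 + 58))*(-1/141) = (11 + 10)*(-1/141) = 21*(-1/141) = -7/47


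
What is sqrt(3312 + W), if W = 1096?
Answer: 2*sqrt(1102) ≈ 66.393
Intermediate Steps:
sqrt(3312 + W) = sqrt(3312 + 1096) = sqrt(4408) = 2*sqrt(1102)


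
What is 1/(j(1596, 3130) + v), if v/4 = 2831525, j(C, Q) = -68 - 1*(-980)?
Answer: 1/11327012 ≈ 8.8285e-8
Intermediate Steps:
j(C, Q) = 912 (j(C, Q) = -68 + 980 = 912)
v = 11326100 (v = 4*2831525 = 11326100)
1/(j(1596, 3130) + v) = 1/(912 + 11326100) = 1/11327012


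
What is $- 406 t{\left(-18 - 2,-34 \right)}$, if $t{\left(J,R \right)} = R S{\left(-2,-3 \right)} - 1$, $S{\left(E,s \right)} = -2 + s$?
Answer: $-68614$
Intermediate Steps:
$t{\left(J,R \right)} = -1 - 5 R$ ($t{\left(J,R \right)} = R \left(-2 - 3\right) - 1 = R \left(-5\right) - 1 = - 5 R - 1 = -1 - 5 R$)
$- 406 t{\left(-18 - 2,-34 \right)} = - 406 \left(-1 - -170\right) = - 406 \left(-1 + 170\right) = \left(-406\right) 169 = -68614$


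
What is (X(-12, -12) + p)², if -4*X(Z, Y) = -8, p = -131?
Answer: 16641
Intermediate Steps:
X(Z, Y) = 2 (X(Z, Y) = -¼*(-8) = 2)
(X(-12, -12) + p)² = (2 - 131)² = (-129)² = 16641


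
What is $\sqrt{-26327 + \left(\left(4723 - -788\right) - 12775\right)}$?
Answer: $i \sqrt{33591} \approx 183.28 i$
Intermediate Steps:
$\sqrt{-26327 + \left(\left(4723 - -788\right) - 12775\right)} = \sqrt{-26327 + \left(\left(4723 + 788\right) - 12775\right)} = \sqrt{-26327 + \left(5511 - 12775\right)} = \sqrt{-26327 - 7264} = \sqrt{-33591} = i \sqrt{33591}$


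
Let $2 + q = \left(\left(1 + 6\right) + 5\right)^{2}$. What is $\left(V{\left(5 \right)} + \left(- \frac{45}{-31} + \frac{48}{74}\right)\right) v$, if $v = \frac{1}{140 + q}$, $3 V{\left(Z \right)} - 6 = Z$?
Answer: $\frac{9922}{485181} \approx 0.02045$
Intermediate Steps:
$V{\left(Z \right)} = 2 + \frac{Z}{3}$
$q = 142$ ($q = -2 + \left(\left(1 + 6\right) + 5\right)^{2} = -2 + \left(7 + 5\right)^{2} = -2 + 12^{2} = -2 + 144 = 142$)
$v = \frac{1}{282}$ ($v = \frac{1}{140 + 142} = \frac{1}{282} \approx 0.0035461$)
$\left(V{\left(5 \right)} + \left(- \frac{45}{-31} + \frac{48}{74}\right)\right) v = \left(\left(2 + \frac{1}{3} \cdot 5\right) + \left(- \frac{45}{-31} + \frac{48}{74}\right)\right) \frac{1}{282} = \left(\left(2 + \frac{5}{3}\right) + \left(\left(-45\right) \left(- \frac{1}{31}\right) + 48 \cdot \frac{1}{74}\right)\right) \frac{1}{282} = \left(\frac{11}{3} + \left(\frac{45}{31} + \frac{24}{37}\right)\right) \frac{1}{282} = \left(\frac{11}{3} + \frac{2409}{1147}\right) \frac{1}{282} = \frac{19844}{3441} \cdot \frac{1}{282} = \frac{9922}{485181}$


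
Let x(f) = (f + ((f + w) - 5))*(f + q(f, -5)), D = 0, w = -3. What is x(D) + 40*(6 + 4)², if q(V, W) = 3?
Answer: 3976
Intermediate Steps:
x(f) = (-8 + 2*f)*(3 + f) (x(f) = (f + ((f - 3) - 5))*(f + 3) = (f + ((-3 + f) - 5))*(3 + f) = (f + (-8 + f))*(3 + f) = (-8 + 2*f)*(3 + f))
x(D) + 40*(6 + 4)² = (-24 - 2*0 + 2*0²) + 40*(6 + 4)² = (-24 + 0 + 2*0) + 40*10² = (-24 + 0 + 0) + 40*100 = -24 + 4000 = 3976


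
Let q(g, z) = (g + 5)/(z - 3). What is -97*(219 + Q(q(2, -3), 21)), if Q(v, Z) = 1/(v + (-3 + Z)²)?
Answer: -41148273/1937 ≈ -21243.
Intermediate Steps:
q(g, z) = (5 + g)/(-3 + z)
-97*(219 + Q(q(2, -3), 21)) = -97*(219 + 1/((5 + 2)/(-3 - 3) + (-3 + 21)²)) = -97*(219 + 1/(7/(-6) + 18²)) = -97*(219 + 1/(-⅙*7 + 324)) = -97*(219 + 1/(-7/6 + 324)) = -97*(219 + 1/(1937/6)) = -97*(219 + 6/1937) = -97*424209/1937 = -41148273/1937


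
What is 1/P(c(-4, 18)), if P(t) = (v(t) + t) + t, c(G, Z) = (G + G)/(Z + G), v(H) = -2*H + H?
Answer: -7/4 ≈ -1.7500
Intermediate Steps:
v(H) = -H
c(G, Z) = 2*G/(G + Z) (c(G, Z) = (2*G)/(G + Z) = 2*G/(G + Z))
P(t) = t (P(t) = (-t + t) + t = 0 + t = t)
1/P(c(-4, 18)) = 1/(2*(-4)/(-4 + 18)) = 1/(2*(-4)/14) = 1/(2*(-4)*(1/14)) = 1/(-4/7) = -7/4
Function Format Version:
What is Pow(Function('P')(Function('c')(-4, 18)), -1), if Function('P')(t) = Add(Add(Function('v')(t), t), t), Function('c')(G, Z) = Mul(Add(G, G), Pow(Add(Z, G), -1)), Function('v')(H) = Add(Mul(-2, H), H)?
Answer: Rational(-7, 4) ≈ -1.7500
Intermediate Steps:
Function('v')(H) = Mul(-1, H)
Function('c')(G, Z) = Mul(2, G, Pow(Add(G, Z), -1)) (Function('c')(G, Z) = Mul(Mul(2, G), Pow(Add(G, Z), -1)) = Mul(2, G, Pow(Add(G, Z), -1)))
Function('P')(t) = t (Function('P')(t) = Add(Add(Mul(-1, t), t), t) = Add(0, t) = t)
Pow(Function('P')(Function('c')(-4, 18)), -1) = Pow(Mul(2, -4, Pow(Add(-4, 18), -1)), -1) = Pow(Mul(2, -4, Pow(14, -1)), -1) = Pow(Mul(2, -4, Rational(1, 14)), -1) = Pow(Rational(-4, 7), -1) = Rational(-7, 4)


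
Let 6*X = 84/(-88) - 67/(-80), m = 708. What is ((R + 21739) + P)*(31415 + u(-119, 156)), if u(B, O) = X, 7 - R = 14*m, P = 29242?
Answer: 567776765031/440 ≈ 1.2904e+9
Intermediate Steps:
R = -9905 (R = 7 - 14*708 = 7 - 1*9912 = 7 - 9912 = -9905)
X = -103/5280 (X = (84/(-88) - 67/(-80))/6 = (84*(-1/88) - 67*(-1/80))/6 = (-21/22 + 67/80)/6 = (⅙)*(-103/880) = -103/5280 ≈ -0.019508)
u(B, O) = -103/5280
((R + 21739) + P)*(31415 + u(-119, 156)) = ((-9905 + 21739) + 29242)*(31415 - 103/5280) = (11834 + 29242)*(165871097/5280) = 41076*(165871097/5280) = 567776765031/440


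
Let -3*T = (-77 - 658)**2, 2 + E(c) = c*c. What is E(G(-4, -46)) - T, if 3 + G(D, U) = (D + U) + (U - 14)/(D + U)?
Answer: 4568906/25 ≈ 1.8276e+5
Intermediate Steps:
G(D, U) = -3 + D + U + (-14 + U)/(D + U) (G(D, U) = -3 + ((D + U) + (U - 14)/(D + U)) = -3 + ((D + U) + (-14 + U)/(D + U)) = -3 + (D + U + (-14 + U)/(D + U)) = -3 + D + U + (-14 + U)/(D + U))
E(c) = -2 + c**2 (E(c) = -2 + c*c = -2 + c**2)
T = -180075 (T = -(-77 - 658)**2/3 = -1/3*(-735)**2 = -1/3*540225 = -180075)
E(G(-4, -46)) - T = (-2 + ((-14 + (-4)**2 + (-46)**2 - 3*(-4) - 2*(-46) + 2*(-4)*(-46))/(-4 - 46))**2) - 1*(-180075) = (-2 + ((-14 + 16 + 2116 + 12 + 92 + 368)/(-50))**2) + 180075 = (-2 + (-1/50*2590)**2) + 180075 = (-2 + (-259/5)**2) + 180075 = (-2 + 67081/25) + 180075 = 67031/25 + 180075 = 4568906/25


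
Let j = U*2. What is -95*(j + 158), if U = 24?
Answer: -19570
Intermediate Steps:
j = 48 (j = 24*2 = 48)
-95*(j + 158) = -95*(48 + 158) = -95*206 = -19570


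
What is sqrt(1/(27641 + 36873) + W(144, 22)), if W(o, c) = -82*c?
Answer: I*sqrt(7508349313070)/64514 ≈ 42.474*I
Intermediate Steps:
sqrt(1/(27641 + 36873) + W(144, 22)) = sqrt(1/(27641 + 36873) - 82*22) = sqrt(1/64514 - 1804) = sqrt(-116383255/64514) = I*sqrt(7508349313070)/64514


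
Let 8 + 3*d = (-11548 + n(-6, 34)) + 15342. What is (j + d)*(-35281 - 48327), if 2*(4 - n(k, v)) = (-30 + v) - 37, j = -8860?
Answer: 1904046788/3 ≈ 6.3468e+8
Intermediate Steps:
n(k, v) = 75/2 - v/2 (n(k, v) = 4 - ((-30 + v) - 37)/2 = 4 - (-67 + v)/2 = 4 + (67/2 - v/2) = 75/2 - v/2)
d = 7613/6 (d = -8/3 + ((-11548 + (75/2 - 1/2*34)) + 15342)/3 = -8/3 + ((-11548 + (75/2 - 17)) + 15342)/3 = -8/3 + ((-11548 + 41/2) + 15342)/3 = -8/3 + (-23055/2 + 15342)/3 = -8/3 + (1/3)*(7629/2) = -8/3 + 2543/2 = 7613/6 ≈ 1268.8)
(j + d)*(-35281 - 48327) = (-8860 + 7613/6)*(-35281 - 48327) = -45547/6*(-83608) = 1904046788/3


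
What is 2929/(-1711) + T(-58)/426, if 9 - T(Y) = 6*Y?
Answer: -7321/8378 ≈ -0.87384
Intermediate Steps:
T(Y) = 9 - 6*Y
2929/(-1711) + T(-58)/426 = 2929/(-1711) + (9 - 6*(-58))/426 = 2929*(-1/1711) + (9 + 348)*(1/426) = -101/59 + 357*(1/426) = -101/59 + 119/142 = -7321/8378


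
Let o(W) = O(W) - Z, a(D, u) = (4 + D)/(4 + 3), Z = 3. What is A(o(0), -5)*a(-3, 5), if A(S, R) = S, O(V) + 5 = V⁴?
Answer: -8/7 ≈ -1.1429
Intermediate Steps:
O(V) = -5 + V⁴
a(D, u) = 4/7 + D/7 (a(D, u) = (4 + D)/7 = (4 + D)*(⅐) = 4/7 + D/7)
o(W) = -8 + W⁴ (o(W) = (-5 + W⁴) - 1*3 = (-5 + W⁴) - 3 = -8 + W⁴)
A(o(0), -5)*a(-3, 5) = (-8 + 0⁴)*(4/7 + (⅐)*(-3)) = (-8 + 0)*(4/7 - 3/7) = -8*⅐ = -8/7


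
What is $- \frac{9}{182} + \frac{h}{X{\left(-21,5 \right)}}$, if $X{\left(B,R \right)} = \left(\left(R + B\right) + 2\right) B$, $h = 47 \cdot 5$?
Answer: $\frac{1433}{1911} \approx 0.74987$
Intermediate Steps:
$h = 235$
$X{\left(B,R \right)} = B \left(2 + B + R\right)$ ($X{\left(B,R \right)} = \left(\left(B + R\right) + 2\right) B = \left(2 + B + R\right) B = B \left(2 + B + R\right)$)
$- \frac{9}{182} + \frac{h}{X{\left(-21,5 \right)}} = - \frac{9}{182} + \frac{235}{\left(-21\right) \left(2 - 21 + 5\right)} = \left(-9\right) \frac{1}{182} + \frac{235}{\left(-21\right) \left(-14\right)} = - \frac{9}{182} + \frac{235}{294} = \frac{1433}{1911}$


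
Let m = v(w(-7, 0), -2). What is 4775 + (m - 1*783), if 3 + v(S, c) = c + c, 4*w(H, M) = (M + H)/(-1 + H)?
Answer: 3985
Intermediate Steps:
w(H, M) = (H + M)/(4*(-1 + H)) (w(H, M) = ((M + H)/(-1 + H))/4 = ((H + M)/(-1 + H))/4 = (H + M)/(4*(-1 + H)))
v(S, c) = -3 + 2*c (v(S, c) = -3 + (c + c) = -3 + 2*c)
m = -7 (m = -3 + 2*(-2) = -3 - 4 = -7)
4775 + (m - 1*783) = 4775 + (-7 - 1*783) = 4775 + (-7 - 783) = 4775 - 790 = 3985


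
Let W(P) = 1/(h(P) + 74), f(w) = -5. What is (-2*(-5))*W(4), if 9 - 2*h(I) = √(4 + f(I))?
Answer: 314/2465 + 2*I/2465 ≈ 0.12738 + 0.00081136*I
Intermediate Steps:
h(I) = 9/2 - I/2 (h(I) = 9/2 - √(4 - 5)/2 = 9/2 - I/2)
W(P) = 2*(157/2 + I/2)/12325 (W(P) = 1/((9/2 - I/2) + 74) = 1/(157/2 - I/2) = 2*(157/2 + I/2)/12325)
(-2*(-5))*W(4) = (-2*(-5))*(157/12325 + I/12325) = 10*(157/12325 + I/12325) = 314/2465 + 2*I/2465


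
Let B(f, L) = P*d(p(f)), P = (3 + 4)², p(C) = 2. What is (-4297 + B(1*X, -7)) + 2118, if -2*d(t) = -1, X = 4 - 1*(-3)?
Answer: -4309/2 ≈ -2154.5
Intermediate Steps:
X = 7 (X = 4 + 3 = 7)
d(t) = ½ (d(t) = -½*(-1) = ½)
P = 49 (P = 7² = 49)
B(f, L) = 49/2 (B(f, L) = 49*(½) = 49/2)
(-4297 + B(1*X, -7)) + 2118 = (-4297 + 49/2) + 2118 = -8545/2 + 2118 = -4309/2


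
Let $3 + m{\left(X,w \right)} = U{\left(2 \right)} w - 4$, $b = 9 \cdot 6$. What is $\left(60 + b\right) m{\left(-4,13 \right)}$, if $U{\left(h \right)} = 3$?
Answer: $3648$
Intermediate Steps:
$b = 54$
$m{\left(X,w \right)} = -7 + 3 w$ ($m{\left(X,w \right)} = -3 + \left(3 w - 4\right) = -3 + \left(-4 + 3 w\right) = -7 + 3 w$)
$\left(60 + b\right) m{\left(-4,13 \right)} = \left(60 + 54\right) \left(-7 + 3 \cdot 13\right) = 114 \left(-7 + 39\right) = 114 \cdot 32 = 3648$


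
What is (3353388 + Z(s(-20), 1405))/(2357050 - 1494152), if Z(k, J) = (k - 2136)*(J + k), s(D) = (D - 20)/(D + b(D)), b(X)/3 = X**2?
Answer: 613235205/1501873969 ≈ 0.40831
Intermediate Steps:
b(X) = 3*X**2
s(D) = (-20 + D)/(D + 3*D**2) (s(D) = (D - 20)/(D + 3*D**2) = (-20 + D)/(D + 3*D**2))
Z(k, J) = (-2136 + k)*(J + k)
(3353388 + Z(s(-20), 1405))/(2357050 - 1494152) = (3353388 + (((-20 - 20)/((-20)*(1 + 3*(-20))))**2 - 2136*1405 - 2136*(-20 - 20)/((-20)*(1 + 3*(-20))) + 1405*((-20 - 20)/((-20)*(1 + 3*(-20))))))/(2357050 - 1494152) = (3353388 + ((-1/20*(-40)/(1 - 60))**2 - 3001080 - (-534)*(-40)/(5*(1 - 60)) + 1405*(-1/20*(-40)/(1 - 60))))/862898 = (3353388 + ((-1/20*(-40)/(-59))**2 - 3001080 - (-534)*(-40)/(5*(-59)) + 1405*(-1/20*(-40)/(-59))))*(1/862898) = (3353388 + ((-1/20*(-1/59)*(-40))**2 - 3001080 - (-534)*(-1)*(-40)/(5*59) + 1405*(-1/20*(-1/59)*(-40))))*(1/862898) = (3353388 + ((-2/59)**2 - 3001080 - 2136*(-2/59) + 1405*(-2/59)))*(1/862898) = (3353388 + (4/3481 - 3001080 + 4272/59 - 2810/59))*(1/862898) = (3353388 - 10446673218/3481)*(1/862898) = (1226470410/3481)*(1/862898) = 613235205/1501873969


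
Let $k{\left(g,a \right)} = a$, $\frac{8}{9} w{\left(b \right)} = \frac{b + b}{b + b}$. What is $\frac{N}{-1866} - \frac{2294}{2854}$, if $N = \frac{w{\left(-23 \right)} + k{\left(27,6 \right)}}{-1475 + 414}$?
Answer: $- \frac{6055600679}{7533897872} \approx -0.80378$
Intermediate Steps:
$w{\left(b \right)} = \frac{9}{8}$ ($w{\left(b \right)} = \frac{9 \frac{b + b}{b + b}}{8} = \frac{9 \frac{2 b}{2 b}}{8} = \frac{9 \cdot 2 b \frac{1}{2 b}}{8} = \frac{9}{8} \cdot 1 = \frac{9}{8}$)
$N = - \frac{57}{8488}$ ($N = \frac{\frac{9}{8} + 6}{-1475 + 414} = \frac{57}{8 \left(-1061\right)} = \frac{57}{8} \left(- \frac{1}{1061}\right) = - \frac{57}{8488} \approx -0.0067154$)
$\frac{N}{-1866} - \frac{2294}{2854} = - \frac{57}{8488 \left(-1866\right)} - \frac{2294}{2854} = \left(- \frac{57}{8488}\right) \left(- \frac{1}{1866}\right) - \frac{1147}{1427} = \frac{19}{5279536} - \frac{1147}{1427} = - \frac{6055600679}{7533897872}$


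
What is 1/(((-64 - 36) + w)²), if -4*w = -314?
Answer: 4/1849 ≈ 0.0021633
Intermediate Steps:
w = 157/2 (w = -¼*(-314) = 157/2 ≈ 78.500)
1/(((-64 - 36) + w)²) = 1/(((-64 - 36) + 157/2)²) = 1/((-100 + 157/2)²) = 1/((-43/2)²) = 1/(1849/4) = 4/1849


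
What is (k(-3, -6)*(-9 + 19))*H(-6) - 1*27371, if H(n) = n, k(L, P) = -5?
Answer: -27071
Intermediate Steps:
(k(-3, -6)*(-9 + 19))*H(-6) - 1*27371 = -5*(-9 + 19)*(-6) - 1*27371 = -5*10*(-6) - 27371 = -50*(-6) - 27371 = 300 - 27371 = -27071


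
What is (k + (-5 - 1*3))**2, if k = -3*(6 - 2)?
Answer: 400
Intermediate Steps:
k = -12 (k = -3*4 = -12)
(k + (-5 - 1*3))**2 = (-12 + (-5 - 1*3))**2 = (-12 + (-5 - 3))**2 = (-12 - 8)**2 = (-20)**2 = 400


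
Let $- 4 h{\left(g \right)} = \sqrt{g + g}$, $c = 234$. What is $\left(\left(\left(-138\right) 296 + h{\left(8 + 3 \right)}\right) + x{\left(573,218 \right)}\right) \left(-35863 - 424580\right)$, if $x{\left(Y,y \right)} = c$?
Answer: $18700432002 + \frac{460443 \sqrt{22}}{4} \approx 1.8701 \cdot 10^{10}$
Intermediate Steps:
$x{\left(Y,y \right)} = 234$
$h{\left(g \right)} = - \frac{\sqrt{2} \sqrt{g}}{4}$ ($h{\left(g \right)} = - \frac{\sqrt{g + g}}{4} = - \frac{\sqrt{2 g}}{4} = - \frac{\sqrt{2} \sqrt{g}}{4}$)
$\left(\left(\left(-138\right) 296 + h{\left(8 + 3 \right)}\right) + x{\left(573,218 \right)}\right) \left(-35863 - 424580\right) = \left(\left(\left(-138\right) 296 - \frac{\sqrt{2} \sqrt{8 + 3}}{4}\right) + 234\right) \left(-35863 - 424580\right) = \left(\left(-40848 - \frac{\sqrt{2} \sqrt{11}}{4}\right) + 234\right) \left(-460443\right) = \left(\left(-40848 - \frac{\sqrt{22}}{4}\right) + 234\right) \left(-460443\right) = \left(-40614 - \frac{\sqrt{22}}{4}\right) \left(-460443\right) = 18700432002 + \frac{460443 \sqrt{22}}{4}$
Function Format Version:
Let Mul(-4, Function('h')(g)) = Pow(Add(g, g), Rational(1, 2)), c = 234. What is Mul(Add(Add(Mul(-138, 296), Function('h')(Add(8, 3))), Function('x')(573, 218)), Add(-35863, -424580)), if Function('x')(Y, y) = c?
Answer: Add(18700432002, Mul(Rational(460443, 4), Pow(22, Rational(1, 2)))) ≈ 1.8701e+10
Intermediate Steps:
Function('x')(Y, y) = 234
Function('h')(g) = Mul(Rational(-1, 4), Pow(2, Rational(1, 2)), Pow(g, Rational(1, 2))) (Function('h')(g) = Mul(Rational(-1, 4), Pow(Add(g, g), Rational(1, 2))) = Mul(Rational(-1, 4), Pow(Mul(2, g), Rational(1, 2))) = Mul(Rational(-1, 4), Mul(Pow(2, Rational(1, 2)), Pow(g, Rational(1, 2)))) = Mul(Rational(-1, 4), Pow(2, Rational(1, 2)), Pow(g, Rational(1, 2))))
Mul(Add(Add(Mul(-138, 296), Function('h')(Add(8, 3))), Function('x')(573, 218)), Add(-35863, -424580)) = Mul(Add(Add(Mul(-138, 296), Mul(Rational(-1, 4), Pow(2, Rational(1, 2)), Pow(Add(8, 3), Rational(1, 2)))), 234), Add(-35863, -424580)) = Mul(Add(Add(-40848, Mul(Rational(-1, 4), Pow(2, Rational(1, 2)), Pow(11, Rational(1, 2)))), 234), -460443) = Mul(Add(Add(-40848, Mul(Rational(-1, 4), Pow(22, Rational(1, 2)))), 234), -460443) = Mul(Add(-40614, Mul(Rational(-1, 4), Pow(22, Rational(1, 2)))), -460443) = Add(18700432002, Mul(Rational(460443, 4), Pow(22, Rational(1, 2))))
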